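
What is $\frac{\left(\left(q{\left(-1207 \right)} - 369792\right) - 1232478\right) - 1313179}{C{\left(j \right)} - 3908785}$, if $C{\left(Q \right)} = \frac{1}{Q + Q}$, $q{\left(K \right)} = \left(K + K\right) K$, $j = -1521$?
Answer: $\frac{5326542}{11890523971} \approx 0.00044797$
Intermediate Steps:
$q{\left(K \right)} = 2 K^{2}$ ($q{\left(K \right)} = 2 K K = 2 K^{2}$)
$C{\left(Q \right)} = \frac{1}{2 Q}$
$\frac{\left(\left(q{\left(-1207 \right)} - 369792\right) - 1232478\right) - 1313179}{C{\left(j \right)} - 3908785} = \frac{\left(\left(2 \left(-1207\right)^{2} - 369792\right) - 1232478\right) - 1313179}{\frac{1}{2 \left(-1521\right)} - 3908785} = \frac{\left(\left(2 \cdot 1456849 - 369792\right) - 1232478\right) - 1313179}{\frac{1}{2} \left(- \frac{1}{1521}\right) - 3908785} = \frac{\left(\left(2913698 - 369792\right) - 1232478\right) - 1313179}{- \frac{1}{3042} - 3908785} = \frac{\left(2543906 - 1232478\right) - 1313179}{- \frac{11890523971}{3042}} = \left(1311428 - 1313179\right) \left(- \frac{3042}{11890523971}\right) = \left(-1751\right) \left(- \frac{3042}{11890523971}\right) = \frac{5326542}{11890523971}$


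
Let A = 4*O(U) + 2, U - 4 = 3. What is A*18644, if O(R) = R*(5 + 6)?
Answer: 5779640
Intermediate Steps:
U = 7 (U = 4 + 3 = 7)
O(R) = 11*R (O(R) = R*11 = 11*R)
A = 310 (A = 4*(11*7) + 2 = 4*77 + 2 = 308 + 2 = 310)
A*18644 = 310*18644 = 5779640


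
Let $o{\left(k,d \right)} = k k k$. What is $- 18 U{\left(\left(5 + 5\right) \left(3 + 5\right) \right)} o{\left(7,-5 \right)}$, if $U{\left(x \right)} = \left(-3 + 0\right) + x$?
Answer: $-475398$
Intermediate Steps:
$o{\left(k,d \right)} = k^{3}$ ($o{\left(k,d \right)} = k^{2} k = k^{3}$)
$U{\left(x \right)} = -3 + x$
$- 18 U{\left(\left(5 + 5\right) \left(3 + 5\right) \right)} o{\left(7,-5 \right)} = - 18 \left(-3 + \left(5 + 5\right) \left(3 + 5\right)\right) 7^{3} = - 18 \left(-3 + 10 \cdot 8\right) 343 = - 18 \left(-3 + 80\right) 343 = \left(-18\right) 77 \cdot 343 = \left(-1386\right) 343 = -475398$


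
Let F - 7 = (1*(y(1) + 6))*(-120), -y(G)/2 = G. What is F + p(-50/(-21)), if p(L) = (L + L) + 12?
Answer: -9581/21 ≈ -456.24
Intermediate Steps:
y(G) = -2*G
p(L) = 12 + 2*L (p(L) = 2*L + 12 = 12 + 2*L)
F = -473 (F = 7 + (1*(-2*1 + 6))*(-120) = 7 + (1*(-2 + 6))*(-120) = 7 + (1*4)*(-120) = 7 + 4*(-120) = 7 - 480 = -473)
F + p(-50/(-21)) = -473 + (12 + 2*(-50/(-21))) = -473 + (12 + 2*(-50*(-1/21))) = -473 + (12 + 2*(50/21)) = -473 + (12 + 100/21) = -473 + 352/21 = -9581/21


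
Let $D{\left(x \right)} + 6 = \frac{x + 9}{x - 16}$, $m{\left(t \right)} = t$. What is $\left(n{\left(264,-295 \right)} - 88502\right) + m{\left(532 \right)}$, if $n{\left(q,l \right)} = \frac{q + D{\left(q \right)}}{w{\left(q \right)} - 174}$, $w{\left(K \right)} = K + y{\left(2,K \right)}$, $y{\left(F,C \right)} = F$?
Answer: $- \frac{2007059263}{22816} \approx -87967.0$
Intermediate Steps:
$D{\left(x \right)} = -6 + \frac{9 + x}{-16 + x}$ ($D{\left(x \right)} = -6 + \frac{x + 9}{x - 16} = -6 + \frac{9 + x}{-16 + x}$)
$w{\left(K \right)} = 2 + K$ ($w{\left(K \right)} = K + 2 = 2 + K$)
$n{\left(q,l \right)} = \frac{q + \frac{5 \left(21 - q\right)}{-16 + q}}{-172 + q}$ ($n{\left(q,l \right)} = \frac{q + \frac{5 \left(21 - q\right)}{-16 + q}}{\left(2 + q\right) - 174} = \frac{q + \frac{5 \left(21 - q\right)}{-16 + q}}{-172 + q}$)
$\left(n{\left(264,-295 \right)} - 88502\right) + m{\left(532 \right)} = \left(\frac{105 - 1320 + 264 \left(-16 + 264\right)}{\left(-172 + 264\right) \left(-16 + 264\right)} - 88502\right) + 532 = \left(\frac{105 - 1320 + 264 \cdot 248}{92 \cdot 248} - 88502\right) + 532 = \left(\frac{1}{92} \cdot \frac{1}{248} \left(105 - 1320 + 65472\right) - 88502\right) + 532 = \left(\frac{1}{92} \cdot \frac{1}{248} \cdot 64257 - 88502\right) + 532 = \left(\frac{64257}{22816} - 88502\right) + 532 = - \frac{2019197375}{22816} + 532 = - \frac{2007059263}{22816}$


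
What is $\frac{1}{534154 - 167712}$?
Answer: $\frac{1}{366442} \approx 2.7289 \cdot 10^{-6}$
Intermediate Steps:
$\frac{1}{534154 - 167712} = \frac{1}{366442}$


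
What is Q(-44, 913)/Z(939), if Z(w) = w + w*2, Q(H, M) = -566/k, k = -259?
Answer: 566/729603 ≈ 0.00077576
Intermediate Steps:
Q(H, M) = 566/259 (Q(H, M) = -566/(-259) = -566*(-1/259) = 566/259)
Z(w) = 3*w (Z(w) = w + 2*w = 3*w)
Q(-44, 913)/Z(939) = 566/(259*((3*939))) = (566/259)/2817 = (566/259)*(1/2817) = 566/729603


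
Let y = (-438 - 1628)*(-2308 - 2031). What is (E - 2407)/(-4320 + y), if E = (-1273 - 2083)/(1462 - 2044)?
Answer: -698759/2607375714 ≈ -0.00026799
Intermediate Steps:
E = 1678/291 (E = -3356/(-582) = -3356*(-1/582) = 1678/291 ≈ 5.7663)
y = 8964374 (y = -2066*(-4339) = 8964374)
(E - 2407)/(-4320 + y) = (1678/291 - 2407)/(-4320 + 8964374) = -698759/291/8960054 = -698759/291*1/8960054 = -698759/2607375714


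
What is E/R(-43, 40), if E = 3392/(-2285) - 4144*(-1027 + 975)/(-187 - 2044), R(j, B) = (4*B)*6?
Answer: -2603946/25489175 ≈ -0.10216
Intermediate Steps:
R(j, B) = 24*B
E = -499957632/5097835 (E = 3392*(-1/2285) - 4144/((-2231/(-52))) = -3392/2285 - 4144/((-2231*(-1/52))) = -3392/2285 - 4144/2231/52 = -3392/2285 - 4144*52/2231 = -3392/2285 - 215488/2231 = -499957632/5097835 ≈ -98.073)
E/R(-43, 40) = -499957632/(5097835*(24*40)) = -499957632/5097835/960 = -499957632/5097835*1/960 = -2603946/25489175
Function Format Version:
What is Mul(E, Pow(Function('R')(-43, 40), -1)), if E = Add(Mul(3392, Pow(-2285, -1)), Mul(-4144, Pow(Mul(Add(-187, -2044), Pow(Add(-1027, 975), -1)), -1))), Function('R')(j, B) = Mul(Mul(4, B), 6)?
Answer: Rational(-2603946, 25489175) ≈ -0.10216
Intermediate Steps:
Function('R')(j, B) = Mul(24, B)
E = Rational(-499957632, 5097835) (E = Add(Mul(3392, Rational(-1, 2285)), Mul(-4144, Pow(Mul(-2231, Pow(-52, -1)), -1))) = Add(Rational(-3392, 2285), Mul(-4144, Pow(Mul(-2231, Rational(-1, 52)), -1))) = Add(Rational(-3392, 2285), Mul(-4144, Pow(Rational(2231, 52), -1))) = Add(Rational(-3392, 2285), Mul(-4144, Rational(52, 2231))) = Add(Rational(-3392, 2285), Rational(-215488, 2231)) = Rational(-499957632, 5097835) ≈ -98.073)
Mul(E, Pow(Function('R')(-43, 40), -1)) = Mul(Rational(-499957632, 5097835), Pow(Mul(24, 40), -1)) = Mul(Rational(-499957632, 5097835), Pow(960, -1)) = Mul(Rational(-499957632, 5097835), Rational(1, 960)) = Rational(-2603946, 25489175)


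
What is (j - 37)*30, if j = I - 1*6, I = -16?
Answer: -1770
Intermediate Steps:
j = -22 (j = -16 - 1*6 = -16 - 6 = -22)
(j - 37)*30 = (-22 - 37)*30 = -59*30 = -1770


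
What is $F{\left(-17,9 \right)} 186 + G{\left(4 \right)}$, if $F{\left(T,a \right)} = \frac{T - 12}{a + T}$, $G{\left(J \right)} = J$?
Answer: $\frac{2713}{4} \approx 678.25$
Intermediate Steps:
$F{\left(T,a \right)} = \frac{-12 + T}{T + a}$
$F{\left(-17,9 \right)} 186 + G{\left(4 \right)} = \frac{-12 - 17}{-17 + 9} \cdot 186 + 4 = \frac{1}{-8} \left(-29\right) 186 + 4 = \left(- \frac{1}{8}\right) \left(-29\right) 186 + 4 = \frac{29}{8} \cdot 186 + 4 = \frac{2697}{4} + 4 = \frac{2713}{4}$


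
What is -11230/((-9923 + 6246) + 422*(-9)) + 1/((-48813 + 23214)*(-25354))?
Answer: 63379878557/42187407990 ≈ 1.5023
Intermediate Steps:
-11230/((-9923 + 6246) + 422*(-9)) + 1/((-48813 + 23214)*(-25354)) = -11230/(-3677 - 3798) - 1/25354/(-25599) = -11230/(-7475) - 1/25599*(-1/25354) = -11230*(-1/7475) + 1/649037046 = 2246/1495 + 1/649037046 = 63379878557/42187407990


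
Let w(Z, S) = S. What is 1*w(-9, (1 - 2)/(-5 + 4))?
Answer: 1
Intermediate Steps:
1*w(-9, (1 - 2)/(-5 + 4)) = 1*((1 - 2)/(-5 + 4)) = 1*(-1/(-1)) = 1*(-1*(-1)) = 1*1 = 1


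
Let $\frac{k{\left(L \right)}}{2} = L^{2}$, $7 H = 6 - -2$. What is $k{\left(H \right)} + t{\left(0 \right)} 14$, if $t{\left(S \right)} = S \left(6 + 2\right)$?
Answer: $\frac{128}{49} \approx 2.6122$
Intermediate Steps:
$H = \frac{8}{7}$ ($H = \frac{6 - -2}{7} = \frac{6 + 2}{7} = \frac{1}{7} \cdot 8 = \frac{8}{7} \approx 1.1429$)
$t{\left(S \right)} = 8 S$ ($t{\left(S \right)} = S 8 = 8 S$)
$k{\left(L \right)} = 2 L^{2}$
$k{\left(H \right)} + t{\left(0 \right)} 14 = 2 \left(\frac{8}{7}\right)^{2} + 8 \cdot 0 \cdot 14 = 2 \cdot \frac{64}{49} + 0 \cdot 14 = \frac{128}{49} + 0 = \frac{128}{49}$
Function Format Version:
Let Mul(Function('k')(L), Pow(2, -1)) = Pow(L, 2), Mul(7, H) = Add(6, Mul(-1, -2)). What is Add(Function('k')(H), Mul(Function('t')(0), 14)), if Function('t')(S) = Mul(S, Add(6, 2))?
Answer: Rational(128, 49) ≈ 2.6122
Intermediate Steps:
H = Rational(8, 7) (H = Mul(Rational(1, 7), Add(6, Mul(-1, -2))) = Mul(Rational(1, 7), Add(6, 2)) = Mul(Rational(1, 7), 8) = Rational(8, 7) ≈ 1.1429)
Function('t')(S) = Mul(8, S) (Function('t')(S) = Mul(S, 8) = Mul(8, S))
Function('k')(L) = Mul(2, Pow(L, 2))
Add(Function('k')(H), Mul(Function('t')(0), 14)) = Add(Mul(2, Pow(Rational(8, 7), 2)), Mul(Mul(8, 0), 14)) = Add(Mul(2, Rational(64, 49)), Mul(0, 14)) = Add(Rational(128, 49), 0) = Rational(128, 49)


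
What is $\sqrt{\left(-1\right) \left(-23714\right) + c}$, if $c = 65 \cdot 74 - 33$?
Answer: $\sqrt{28491} \approx 168.79$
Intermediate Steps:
$c = 4777$ ($c = 4810 - 33 = 4777$)
$\sqrt{\left(-1\right) \left(-23714\right) + c} = \sqrt{\left(-1\right) \left(-23714\right) + 4777} = \sqrt{23714 + 4777} = \sqrt{28491}$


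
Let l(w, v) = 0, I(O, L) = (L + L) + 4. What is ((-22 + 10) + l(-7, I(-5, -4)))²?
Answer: 144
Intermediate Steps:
I(O, L) = 4 + 2*L (I(O, L) = 2*L + 4 = 4 + 2*L)
((-22 + 10) + l(-7, I(-5, -4)))² = ((-22 + 10) + 0)² = (-12 + 0)² = (-12)² = 144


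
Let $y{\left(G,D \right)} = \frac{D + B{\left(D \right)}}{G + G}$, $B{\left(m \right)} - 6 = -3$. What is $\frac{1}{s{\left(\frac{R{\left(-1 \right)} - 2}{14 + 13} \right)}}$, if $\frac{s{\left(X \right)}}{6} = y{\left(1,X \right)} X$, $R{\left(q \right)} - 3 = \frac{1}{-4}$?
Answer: $\frac{432}{109} \approx 3.9633$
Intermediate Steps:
$R{\left(q \right)} = \frac{11}{4}$ ($R{\left(q \right)} = 3 + \frac{1}{-4} = 3 - \frac{1}{4} = \frac{11}{4}$)
$B{\left(m \right)} = 3$ ($B{\left(m \right)} = 6 - 3 = 3$)
$y{\left(G,D \right)} = \frac{3 + D}{2 G}$ ($y{\left(G,D \right)} = \frac{D + 3}{G + G} = \frac{3 + D}{2 G}$)
$s{\left(X \right)} = 6 X \left(\frac{3}{2} + \frac{X}{2}\right)$ ($s{\left(X \right)} = 6 \frac{3 + X}{2 \cdot 1} X = 6 \cdot \frac{1}{2} \cdot 1 \left(3 + X\right) X = 6 \left(\frac{3}{2} + \frac{X}{2}\right) X = 6 X \left(\frac{3}{2} + \frac{X}{2}\right)$)
$\frac{1}{s{\left(\frac{R{\left(-1 \right)} - 2}{14 + 13} \right)}} = \frac{1}{3 \frac{\frac{11}{4} - 2}{14 + 13} \left(3 + \frac{\frac{11}{4} - 2}{14 + 13}\right)} = \frac{1}{3 \frac{3}{4 \cdot 27} \left(3 + \frac{3}{4 \cdot 27}\right)} = \frac{1}{3 \cdot \frac{3}{4} \cdot \frac{1}{27} \left(3 + \frac{3}{4} \cdot \frac{1}{27}\right)} = \frac{1}{3 \cdot \frac{1}{36} \left(3 + \frac{1}{36}\right)} = \frac{1}{3 \cdot \frac{1}{36} \cdot \frac{109}{36}} = \frac{1}{\frac{109}{432}} = \frac{432}{109}$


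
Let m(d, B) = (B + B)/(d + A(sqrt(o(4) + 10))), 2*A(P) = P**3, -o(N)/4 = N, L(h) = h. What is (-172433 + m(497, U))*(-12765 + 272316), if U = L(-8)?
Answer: -11057345561878281/247063 - 12458448*I*sqrt(6)/247063 ≈ -4.4755e+10 - 123.52*I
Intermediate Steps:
U = -8
o(N) = -4*N
A(P) = P**3/2
m(d, B) = 2*B/(d - 3*I*sqrt(6)) (m(d, B) = (B + B)/(d + (sqrt(-4*4 + 10))**3/2) = (2*B)/(d + (sqrt(-16 + 10))**3/2) = (2*B)/(d + (sqrt(-6))**3/2) = (2*B)/(d + (I*sqrt(6))**3/2) = (2*B)/(d + (-6*I*sqrt(6))/2) = (2*B)/(d - 3*I*sqrt(6)) = 2*B/(d - 3*I*sqrt(6)))
(-172433 + m(497, U))*(-12765 + 272316) = (-172433 + 2*(-8)/(497 - 3*I*sqrt(6)))*(-12765 + 272316) = (-172433 - 16/(497 - 3*I*sqrt(6)))*259551 = -44755157583 - 4152816/(497 - 3*I*sqrt(6))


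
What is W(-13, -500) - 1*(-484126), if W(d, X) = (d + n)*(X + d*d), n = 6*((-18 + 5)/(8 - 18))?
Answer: 2429236/5 ≈ 4.8585e+5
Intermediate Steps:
n = 39/5 (n = 6*(-13/(-10)) = 6*(-13*(-⅒)) = 6*(13/10) = 39/5 ≈ 7.8000)
W(d, X) = (39/5 + d)*(X + d²) (W(d, X) = (d + 39/5)*(X + d*d) = (39/5 + d)*(X + d²))
W(-13, -500) - 1*(-484126) = ((-13)³ + (39/5)*(-500) + (39/5)*(-13)² - 500*(-13)) - 1*(-484126) = (-2197 - 3900 + (39/5)*169 + 6500) + 484126 = (-2197 - 3900 + 6591/5 + 6500) + 484126 = 8606/5 + 484126 = 2429236/5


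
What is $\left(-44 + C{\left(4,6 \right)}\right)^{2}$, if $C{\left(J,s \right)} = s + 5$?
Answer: $1089$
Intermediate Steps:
$C{\left(J,s \right)} = 5 + s$
$\left(-44 + C{\left(4,6 \right)}\right)^{2} = \left(-44 + \left(5 + 6\right)\right)^{2} = \left(-44 + 11\right)^{2} = \left(-33\right)^{2} = 1089$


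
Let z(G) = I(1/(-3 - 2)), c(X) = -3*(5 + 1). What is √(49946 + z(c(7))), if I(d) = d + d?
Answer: 8*√19510/5 ≈ 223.49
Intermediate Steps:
c(X) = -18 (c(X) = -3*6 = -18)
I(d) = 2*d
z(G) = -⅖ (z(G) = 2/(-3 - 2) = 2/(-5) = 2*(-⅕) = -⅖)
√(49946 + z(c(7))) = √(49946 - ⅖) = √(249728/5) = 8*√19510/5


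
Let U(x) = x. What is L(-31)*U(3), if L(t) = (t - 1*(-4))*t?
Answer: 2511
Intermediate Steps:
L(t) = t*(4 + t) (L(t) = (t + 4)*t = (4 + t)*t = t*(4 + t))
L(-31)*U(3) = -31*(4 - 31)*3 = -31*(-27)*3 = 837*3 = 2511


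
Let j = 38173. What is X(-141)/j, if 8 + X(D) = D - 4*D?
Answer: 415/38173 ≈ 0.010872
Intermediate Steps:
X(D) = -8 - 3*D (X(D) = -8 + (D - 4*D) = -8 - 3*D)
X(-141)/j = (-8 - 3*(-141))/38173 = (-8 + 423)*(1/38173) = 415*(1/38173) = 415/38173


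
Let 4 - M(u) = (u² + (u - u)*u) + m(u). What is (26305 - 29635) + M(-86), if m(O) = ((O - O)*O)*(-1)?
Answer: -10722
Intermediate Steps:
m(O) = 0 (m(O) = (0*O)*(-1) = 0*(-1) = 0)
M(u) = 4 - u² (M(u) = 4 - ((u² + (u - u)*u) + 0) = 4 - ((u² + 0*u) + 0) = 4 - ((u² + 0) + 0) = 4 - (u² + 0) = 4 - u²)
(26305 - 29635) + M(-86) = (26305 - 29635) + (4 - 1*(-86)²) = -3330 + (4 - 1*7396) = -3330 + (4 - 7396) = -3330 - 7392 = -10722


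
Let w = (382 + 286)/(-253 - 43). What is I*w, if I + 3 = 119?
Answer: -9686/37 ≈ -261.78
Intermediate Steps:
I = 116 (I = -3 + 119 = 116)
w = -167/74 (w = 668/(-296) = 668*(-1/296) = -167/74 ≈ -2.2568)
I*w = 116*(-167/74) = -9686/37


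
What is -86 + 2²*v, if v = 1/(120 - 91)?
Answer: -2490/29 ≈ -85.862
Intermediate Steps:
v = 1/29 ≈ 0.034483
-86 + 2²*v = -86 + 2²*(1/29) = -86 + 4*(1/29) = -86 + 4/29 = -2490/29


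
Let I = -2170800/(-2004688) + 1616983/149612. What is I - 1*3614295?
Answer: -67750952424978101/18745336316 ≈ -3.6143e+6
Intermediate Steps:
I = 222895259119/18745336316 (I = -2170800*(-1/2004688) + 1616983*(1/149612) = 135675/125293 + 1616983/149612 = 222895259119/18745336316 ≈ 11.891)
I - 1*3614295 = 222895259119/18745336316 - 1*3614295 = 222895259119/18745336316 - 3614295 = -67750952424978101/18745336316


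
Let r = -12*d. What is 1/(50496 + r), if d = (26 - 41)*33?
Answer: 1/56436 ≈ 1.7719e-5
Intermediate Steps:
d = -495 (d = -15*33 = -495)
r = 5940 (r = -12*(-495) = 5940)
1/(50496 + r) = 1/(50496 + 5940) = 1/56436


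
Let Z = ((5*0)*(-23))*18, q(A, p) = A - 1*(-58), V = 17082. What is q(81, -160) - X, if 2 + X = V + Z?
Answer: -16941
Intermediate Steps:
q(A, p) = 58 + A (q(A, p) = A + 58 = 58 + A)
Z = 0 (Z = (0*(-23))*18 = 0*18 = 0)
X = 17080 (X = -2 + (17082 + 0) = -2 + 17082 = 17080)
q(81, -160) - X = (58 + 81) - 1*17080 = 139 - 17080 = -16941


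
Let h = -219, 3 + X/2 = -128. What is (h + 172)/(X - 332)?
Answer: 47/594 ≈ 0.079125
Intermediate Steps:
X = -262 (X = -6 + 2*(-128) = -6 - 256 = -262)
(h + 172)/(X - 332) = (-219 + 172)/(-262 - 332) = -47/(-594) = -47*(-1/594) = 47/594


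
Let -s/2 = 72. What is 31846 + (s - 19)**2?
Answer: 58415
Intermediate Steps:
s = -144 (s = -2*72 = -144)
31846 + (s - 19)**2 = 31846 + (-144 - 19)**2 = 31846 + (-163)**2 = 31846 + 26569 = 58415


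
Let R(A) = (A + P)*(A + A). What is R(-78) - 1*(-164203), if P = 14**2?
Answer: 145795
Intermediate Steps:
P = 196
R(A) = 2*A*(196 + A) (R(A) = (A + 196)*(A + A) = (196 + A)*(2*A) = 2*A*(196 + A))
R(-78) - 1*(-164203) = 2*(-78)*(196 - 78) - 1*(-164203) = 2*(-78)*118 + 164203 = -18408 + 164203 = 145795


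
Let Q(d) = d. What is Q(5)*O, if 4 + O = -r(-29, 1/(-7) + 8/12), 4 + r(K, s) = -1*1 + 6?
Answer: -25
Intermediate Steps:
r(K, s) = 1 (r(K, s) = -4 + (-1*1 + 6) = -4 + (-1 + 6) = -4 + 5 = 1)
O = -5 (O = -4 - 1*1 = -4 - 1 = -5)
Q(5)*O = 5*(-5) = -25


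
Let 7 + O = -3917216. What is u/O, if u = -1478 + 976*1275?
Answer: -1242922/3917223 ≈ -0.31730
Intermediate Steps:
O = -3917223 (O = -7 - 3917216 = -3917223)
u = 1242922 (u = -1478 + 1244400 = 1242922)
u/O = 1242922/(-3917223) = 1242922*(-1/3917223) = -1242922/3917223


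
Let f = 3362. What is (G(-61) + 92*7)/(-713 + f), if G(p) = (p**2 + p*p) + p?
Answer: 2675/883 ≈ 3.0294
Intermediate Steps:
G(p) = p + 2*p**2 (G(p) = (p**2 + p**2) + p = 2*p**2 + p = p + 2*p**2)
(G(-61) + 92*7)/(-713 + f) = (-61*(1 + 2*(-61)) + 92*7)/(-713 + 3362) = (-61*(1 - 122) + 644)/2649 = (-61*(-121) + 644)*(1/2649) = (7381 + 644)*(1/2649) = 8025*(1/2649) = 2675/883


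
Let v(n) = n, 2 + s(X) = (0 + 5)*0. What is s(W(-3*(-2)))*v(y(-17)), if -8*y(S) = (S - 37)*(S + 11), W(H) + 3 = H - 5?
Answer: 81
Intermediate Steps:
W(H) = -8 + H (W(H) = -3 + (H - 5) = -3 + (-5 + H) = -8 + H)
y(S) = -(-37 + S)*(11 + S)/8 (y(S) = -(S - 37)*(S + 11)/8 = -(-37 + S)*(11 + S)/8)
s(X) = -2 (s(X) = -2 + (0 + 5)*0 = -2 + 5*0 = -2 + 0 = -2)
s(W(-3*(-2)))*v(y(-17)) = -2*(407/8 - ⅛*(-17)² + (13/4)*(-17)) = -2*(407/8 - ⅛*289 - 221/4) = -2*(407/8 - 289/8 - 221/4) = -2*(-81/2) = 81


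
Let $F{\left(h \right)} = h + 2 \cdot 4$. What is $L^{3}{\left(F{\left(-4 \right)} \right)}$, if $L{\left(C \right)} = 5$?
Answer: $125$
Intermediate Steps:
$F{\left(h \right)} = 8 + h$ ($F{\left(h \right)} = h + 8 = 8 + h$)
$L^{3}{\left(F{\left(-4 \right)} \right)} = 5^{3} = 125$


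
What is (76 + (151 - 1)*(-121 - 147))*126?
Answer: -5055624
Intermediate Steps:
(76 + (151 - 1)*(-121 - 147))*126 = (76 + 150*(-268))*126 = (76 - 40200)*126 = -40124*126 = -5055624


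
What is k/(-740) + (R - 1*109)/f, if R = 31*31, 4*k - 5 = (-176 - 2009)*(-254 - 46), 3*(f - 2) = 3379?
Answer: -442263733/2003920 ≈ -220.70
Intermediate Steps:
f = 3385/3 (f = 2 + (⅓)*3379 = 2 + 3379/3 = 3385/3 ≈ 1128.3)
k = 655505/4 (k = 5/4 + ((-176 - 2009)*(-254 - 46))/4 = 5/4 + (-2185*(-300))/4 = 5/4 + (¼)*655500 = 5/4 + 163875 = 655505/4 ≈ 1.6388e+5)
R = 961
k/(-740) + (R - 1*109)/f = (655505/4)/(-740) + (961 - 1*109)/(3385/3) = (655505/4)*(-1/740) + (961 - 109)*(3/3385) = -131101/592 + 852*(3/3385) = -131101/592 + 2556/3385 = -442263733/2003920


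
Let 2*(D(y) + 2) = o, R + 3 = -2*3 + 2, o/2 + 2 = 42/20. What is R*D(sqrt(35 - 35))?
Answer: 133/10 ≈ 13.300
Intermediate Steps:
o = 1/5 (o = -4 + 2*(42/20) = -4 + 2*(42*(1/20)) = -4 + 2*(21/10) = -4 + 21/5 = 1/5 ≈ 0.20000)
R = -7 (R = -3 + (-2*3 + 2) = -3 + (-6 + 2) = -3 - 4 = -7)
D(y) = -19/10 (D(y) = -2 + (1/2)*(1/5) = -2 + 1/10 = -19/10)
R*D(sqrt(35 - 35)) = -7*(-19/10) = 133/10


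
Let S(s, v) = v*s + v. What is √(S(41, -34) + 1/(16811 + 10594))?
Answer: I*√119164062255/9135 ≈ 37.789*I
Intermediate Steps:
S(s, v) = v + s*v (S(s, v) = s*v + v = v + s*v)
√(S(41, -34) + 1/(16811 + 10594)) = √(-34*(1 + 41) + 1/(16811 + 10594)) = √(-34*42 + 1/27405) = √(-1428 + 1/27405) = √(-39134339/27405) = I*√119164062255/9135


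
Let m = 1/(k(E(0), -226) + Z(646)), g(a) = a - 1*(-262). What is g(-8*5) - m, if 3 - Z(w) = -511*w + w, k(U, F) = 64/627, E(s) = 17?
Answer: 45859286403/206573365 ≈ 222.00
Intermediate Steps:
g(a) = 262 + a (g(a) = a + 262 = 262 + a)
k(U, F) = 64/627 (k(U, F) = 64*(1/627) = 64/627)
Z(w) = 3 + 510*w (Z(w) = 3 - (-511*w + w) = 3 - (-510)*w = 3 + 510*w)
m = 627/206573365 (m = 1/(64/627 + (3 + 510*646)) = 1/(64/627 + (3 + 329460)) = 1/(64/627 + 329463) = 1/(206573365/627) = 627/206573365 ≈ 3.0352e-6)
g(-8*5) - m = (262 - 8*5) - 1*627/206573365 = (262 - 40) - 627/206573365 = 222 - 627/206573365 = 45859286403/206573365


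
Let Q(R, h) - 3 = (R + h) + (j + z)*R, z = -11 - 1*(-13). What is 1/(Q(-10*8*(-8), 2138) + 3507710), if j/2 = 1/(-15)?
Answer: 3/10535057 ≈ 2.8476e-7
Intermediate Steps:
j = -2/15 (j = 2/(-15) = 2*(-1/15) = -2/15 ≈ -0.13333)
z = 2 (z = -11 + 13 = 2)
Q(R, h) = 3 + h + 43*R/15 (Q(R, h) = 3 + ((R + h) + (-2/15 + 2)*R) = 3 + ((R + h) + 28*R/15) = 3 + (h + 43*R/15) = 3 + h + 43*R/15)
1/(Q(-10*8*(-8), 2138) + 3507710) = 1/((3 + 2138 + 43*(-10*8*(-8))/15) + 3507710) = 1/((3 + 2138 + 43*(-80*(-8))/15) + 3507710) = 1/((3 + 2138 + (43/15)*640) + 3507710) = 1/((3 + 2138 + 5504/3) + 3507710) = 1/(11927/3 + 3507710) = 1/(10535057/3) = 3/10535057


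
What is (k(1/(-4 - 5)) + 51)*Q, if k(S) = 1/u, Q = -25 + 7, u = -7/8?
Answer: -6282/7 ≈ -897.43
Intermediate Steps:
u = -7/8 (u = -7*⅛ = -7/8 ≈ -0.87500)
Q = -18
k(S) = -8/7 (k(S) = 1/(-7/8) = -8/7)
(k(1/(-4 - 5)) + 51)*Q = (-8/7 + 51)*(-18) = (349/7)*(-18) = -6282/7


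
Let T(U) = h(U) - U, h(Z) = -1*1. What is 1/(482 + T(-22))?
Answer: 1/503 ≈ 0.0019881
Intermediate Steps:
h(Z) = -1
T(U) = -1 - U
1/(482 + T(-22)) = 1/(482 + (-1 - 1*(-22))) = 1/(482 + (-1 + 22)) = 1/(482 + 21) = 1/503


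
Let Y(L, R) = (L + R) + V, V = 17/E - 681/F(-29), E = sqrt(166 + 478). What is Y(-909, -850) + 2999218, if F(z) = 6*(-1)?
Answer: 5995145/2 + 17*sqrt(161)/322 ≈ 2.9976e+6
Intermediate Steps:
E = 2*sqrt(161) (E = sqrt(644) = 2*sqrt(161) ≈ 25.377)
F(z) = -6
V = 227/2 + 17*sqrt(161)/322 (V = 17/((2*sqrt(161))) - 681/(-6) = 17*(sqrt(161)/322) - 681*(-1/6) = 17*sqrt(161)/322 + 227/2 = 227/2 + 17*sqrt(161)/322 ≈ 114.17)
Y(L, R) = 227/2 + L + R + 17*sqrt(161)/322 (Y(L, R) = (L + R) + (227/2 + 17*sqrt(161)/322) = 227/2 + L + R + 17*sqrt(161)/322)
Y(-909, -850) + 2999218 = (227/2 - 909 - 850 + 17*sqrt(161)/322) + 2999218 = (-3291/2 + 17*sqrt(161)/322) + 2999218 = 5995145/2 + 17*sqrt(161)/322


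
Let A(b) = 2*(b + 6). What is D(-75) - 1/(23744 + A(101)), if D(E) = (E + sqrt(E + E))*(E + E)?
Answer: 269527499/23958 - 750*I*sqrt(6) ≈ 11250.0 - 1837.1*I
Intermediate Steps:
A(b) = 12 + 2*b (A(b) = 2*(6 + b) = 12 + 2*b)
D(E) = 2*E*(E + sqrt(2)*sqrt(E)) (D(E) = (E + sqrt(2*E))*(2*E) = (E + sqrt(2)*sqrt(E))*(2*E) = 2*E*(E + sqrt(2)*sqrt(E)))
D(-75) - 1/(23744 + A(101)) = (2*(-75)**2 + 2*sqrt(2)*(-75)**(3/2)) - 1/(23744 + (12 + 2*101)) = (2*5625 + 2*sqrt(2)*(-375*I*sqrt(3))) - 1/(23744 + (12 + 202)) = (11250 - 750*I*sqrt(6)) - 1/(23744 + 214) = (11250 - 750*I*sqrt(6)) - 1/23958 = 269527499/23958 - 750*I*sqrt(6)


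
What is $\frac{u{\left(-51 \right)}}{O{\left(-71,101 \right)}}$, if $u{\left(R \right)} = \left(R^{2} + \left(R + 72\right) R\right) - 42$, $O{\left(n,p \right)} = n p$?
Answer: $- \frac{1488}{7171} \approx -0.2075$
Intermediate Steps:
$u{\left(R \right)} = -42 + R^{2} + R \left(72 + R\right)$ ($u{\left(R \right)} = \left(R^{2} + \left(72 + R\right) R\right) - 42 = \left(R^{2} + R \left(72 + R\right)\right) - 42 = -42 + R^{2} + R \left(72 + R\right)$)
$\frac{u{\left(-51 \right)}}{O{\left(-71,101 \right)}} = \frac{-42 + 2 \left(-51\right)^{2} + 72 \left(-51\right)}{\left(-71\right) 101} = \frac{-42 + 2 \cdot 2601 - 3672}{-7171} = \left(-42 + 5202 - 3672\right) \left(- \frac{1}{7171}\right) = 1488 \left(- \frac{1}{7171}\right) = - \frac{1488}{7171}$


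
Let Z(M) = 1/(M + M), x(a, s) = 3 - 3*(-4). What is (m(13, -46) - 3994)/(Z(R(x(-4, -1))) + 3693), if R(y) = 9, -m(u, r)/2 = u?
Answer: -14472/13295 ≈ -1.0885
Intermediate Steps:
x(a, s) = 15 (x(a, s) = 3 + 12 = 15)
m(u, r) = -2*u
Z(M) = 1/(2*M)
(m(13, -46) - 3994)/(Z(R(x(-4, -1))) + 3693) = (-2*13 - 3994)/((½)/9 + 3693) = (-26 - 3994)/((½)*(⅑) + 3693) = -4020/(1/18 + 3693) = -4020/66475/18 = -4020*18/66475 = -14472/13295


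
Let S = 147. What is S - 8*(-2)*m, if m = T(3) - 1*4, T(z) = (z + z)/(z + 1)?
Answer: 107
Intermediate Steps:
T(z) = 2*z/(1 + z) (T(z) = (2*z)/(1 + z) = 2*z/(1 + z))
m = -5/2 (m = 2*3/(1 + 3) - 1*4 = 2*3/4 - 4 = 2*3*(¼) - 4 = 3/2 - 4 = -5/2 ≈ -2.5000)
S - 8*(-2)*m = 147 - 8*(-2)*(-5)/2 = 147 - (-16)*(-5)/2 = 147 - 1*40 = 147 - 40 = 107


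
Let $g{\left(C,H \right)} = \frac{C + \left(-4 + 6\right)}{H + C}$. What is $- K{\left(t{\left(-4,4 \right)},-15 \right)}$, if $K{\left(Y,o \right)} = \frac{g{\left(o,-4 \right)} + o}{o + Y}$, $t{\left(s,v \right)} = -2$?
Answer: $- \frac{16}{19} \approx -0.8421$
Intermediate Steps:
$g{\left(C,H \right)} = \frac{2 + C}{C + H}$ ($g{\left(C,H \right)} = \frac{C + 2}{C + H} = \frac{2 + C}{C + H}$)
$K{\left(Y,o \right)} = \frac{o + \frac{2 + o}{-4 + o}}{Y + o}$ ($K{\left(Y,o \right)} = \frac{\frac{2 + o}{o - 4} + o}{o + Y} = \frac{\frac{2 + o}{-4 + o} + o}{Y + o} = \frac{o + \frac{2 + o}{-4 + o}}{Y + o}$)
$- K{\left(t{\left(-4,4 \right)},-15 \right)} = - \frac{2 - 15 - 15 \left(-4 - 15\right)}{\left(-4 - 15\right) \left(-2 - 15\right)} = - \frac{2 - 15 - -285}{\left(-19\right) \left(-17\right)} = - \frac{\left(-1\right) \left(-1\right) \left(2 - 15 + 285\right)}{19 \cdot 17} = - \frac{\left(-1\right) \left(-1\right) 272}{19 \cdot 17} = \left(-1\right) \frac{16}{19} = - \frac{16}{19}$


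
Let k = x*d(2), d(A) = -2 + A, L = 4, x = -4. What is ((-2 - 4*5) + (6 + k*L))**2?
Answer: 256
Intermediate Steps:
k = 0 (k = -4*(-2 + 2) = -4*0 = 0)
((-2 - 4*5) + (6 + k*L))**2 = ((-2 - 4*5) + (6 + 0*4))**2 = ((-2 - 20) + (6 + 0))**2 = (-22 + 6)**2 = (-16)**2 = 256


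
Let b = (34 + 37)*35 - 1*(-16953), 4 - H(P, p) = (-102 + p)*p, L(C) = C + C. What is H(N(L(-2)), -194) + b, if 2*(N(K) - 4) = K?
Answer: -37982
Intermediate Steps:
L(C) = 2*C
N(K) = 4 + K/2
H(P, p) = 4 - p*(-102 + p) (H(P, p) = 4 - (-102 + p)*p = 4 - p*(-102 + p))
b = 19438 (b = 71*35 + 16953 = 2485 + 16953 = 19438)
H(N(L(-2)), -194) + b = (4 - 1*(-194)**2 + 102*(-194)) + 19438 = (4 - 1*37636 - 19788) + 19438 = (4 - 37636 - 19788) + 19438 = -57420 + 19438 = -37982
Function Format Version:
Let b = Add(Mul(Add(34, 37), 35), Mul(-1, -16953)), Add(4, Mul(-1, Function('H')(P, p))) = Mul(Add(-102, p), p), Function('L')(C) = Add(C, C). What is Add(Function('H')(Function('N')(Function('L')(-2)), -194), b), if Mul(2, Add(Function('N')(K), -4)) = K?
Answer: -37982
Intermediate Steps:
Function('L')(C) = Mul(2, C)
Function('N')(K) = Add(4, Mul(Rational(1, 2), K))
Function('H')(P, p) = Add(4, Mul(-1, p, Add(-102, p))) (Function('H')(P, p) = Add(4, Mul(-1, Mul(Add(-102, p), p))) = Add(4, Mul(-1, Mul(p, Add(-102, p)))) = Add(4, Mul(-1, p, Add(-102, p))))
b = 19438 (b = Add(Mul(71, 35), 16953) = Add(2485, 16953) = 19438)
Add(Function('H')(Function('N')(Function('L')(-2)), -194), b) = Add(Add(4, Mul(-1, Pow(-194, 2)), Mul(102, -194)), 19438) = Add(Add(4, Mul(-1, 37636), -19788), 19438) = Add(Add(4, -37636, -19788), 19438) = Add(-57420, 19438) = -37982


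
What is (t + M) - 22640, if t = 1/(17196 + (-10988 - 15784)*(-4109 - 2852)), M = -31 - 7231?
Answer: -5573047685375/186377088 ≈ -29902.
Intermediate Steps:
M = -7262
t = 1/186377088 (t = 1/(17196 - 26772*(-6961)) = 1/(17196 + 186359892) = 1/186377088 ≈ 5.3655e-9)
(t + M) - 22640 = (1/186377088 - 7262) - 22640 = -1353470413055/186377088 - 22640 = -5573047685375/186377088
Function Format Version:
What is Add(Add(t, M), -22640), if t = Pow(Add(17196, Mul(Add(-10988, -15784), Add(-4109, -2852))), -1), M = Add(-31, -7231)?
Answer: Rational(-5573047685375, 186377088) ≈ -29902.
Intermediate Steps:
M = -7262
t = Rational(1, 186377088) (t = Pow(Add(17196, Mul(-26772, -6961)), -1) = Pow(Add(17196, 186359892), -1) = Pow(186377088, -1) = Rational(1, 186377088) ≈ 5.3655e-9)
Add(Add(t, M), -22640) = Add(Add(Rational(1, 186377088), -7262), -22640) = Add(Rational(-1353470413055, 186377088), -22640) = Rational(-5573047685375, 186377088)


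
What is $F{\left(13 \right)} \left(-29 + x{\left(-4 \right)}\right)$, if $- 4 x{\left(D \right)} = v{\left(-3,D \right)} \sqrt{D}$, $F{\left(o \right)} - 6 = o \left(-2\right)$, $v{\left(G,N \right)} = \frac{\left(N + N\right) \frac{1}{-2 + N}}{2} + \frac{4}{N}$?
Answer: $580 - \frac{10 i}{3} \approx 580.0 - 3.3333 i$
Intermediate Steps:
$v{\left(G,N \right)} = \frac{4}{N} + \frac{N}{-2 + N}$ ($v{\left(G,N \right)} = \frac{2 N}{-2 + N} \frac{1}{2} + \frac{4}{N} = \frac{N}{-2 + N} + \frac{4}{N} = \frac{4}{N} + \frac{N}{-2 + N}$)
$F{\left(o \right)} = 6 - 2 o$ ($F{\left(o \right)} = 6 + o \left(-2\right) = 6 - 2 o$)
$x{\left(D \right)} = - \frac{-8 + D^{2} + 4 D}{4 \sqrt{D} \left(-2 + D\right)}$ ($x{\left(D \right)} = - \frac{\frac{-8 + D^{2} + 4 D}{D \left(-2 + D\right)} \sqrt{D}}{4} = - \frac{\frac{1}{\sqrt{D}} \frac{1}{-2 + D} \left(-8 + D^{2} + 4 D\right)}{4} = - \frac{-8 + D^{2} + 4 D}{4 \sqrt{D} \left(-2 + D\right)}$)
$F{\left(13 \right)} \left(-29 + x{\left(-4 \right)}\right) = \left(6 - 26\right) \left(-29 + \frac{2 - -4 - \frac{\left(-4\right)^{2}}{4}}{2 i \left(-2 - 4\right)}\right) = \left(6 - 26\right) \left(-29 + \frac{- \frac{i}{2} \left(2 + 4 - 4\right)}{-6}\right) = - 20 \left(-29 + - \frac{i}{2} \left(- \frac{1}{6}\right) \left(2 + 4 - 4\right)\right) = - 20 \left(-29 + - \frac{i}{2} \left(- \frac{1}{6}\right) 2\right) = - 20 \left(-29 + \frac{i}{6}\right) = 580 - \frac{10 i}{3}$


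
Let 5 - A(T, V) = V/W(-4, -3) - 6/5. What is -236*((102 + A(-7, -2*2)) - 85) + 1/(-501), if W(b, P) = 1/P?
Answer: -6621221/2505 ≈ -2643.2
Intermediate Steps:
A(T, V) = 31/5 + 3*V (A(T, V) = 5 - (V/(1/(-3)) - 6/5) = 5 - (V/(-⅓) - 6*⅕) = 5 - (V*(-3) - 6/5) = 5 - (-3*V - 6/5) = 5 - (-6/5 - 3*V) = 5 + (6/5 + 3*V) = 31/5 + 3*V)
-236*((102 + A(-7, -2*2)) - 85) + 1/(-501) = -236*((102 + (31/5 + 3*(-2*2))) - 85) + 1/(-501) = -236*((102 + (31/5 + 3*(-4))) - 85) - 1/501 = -236*((102 + (31/5 - 12)) - 85) - 1/501 = -236*((102 - 29/5) - 85) - 1/501 = -236*(481/5 - 85) - 1/501 = -236*56/5 - 1/501 = -13216/5 - 1/501 = -6621221/2505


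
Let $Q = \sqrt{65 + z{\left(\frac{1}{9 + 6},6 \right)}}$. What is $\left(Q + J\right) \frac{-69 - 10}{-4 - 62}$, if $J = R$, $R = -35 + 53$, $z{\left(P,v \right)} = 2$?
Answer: $\frac{237}{11} + \frac{79 \sqrt{67}}{66} \approx 31.343$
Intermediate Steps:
$R = 18$
$J = 18$
$Q = \sqrt{67}$ ($Q = \sqrt{65 + 2} = \sqrt{67} \approx 8.1853$)
$\left(Q + J\right) \frac{-69 - 10}{-4 - 62} = \left(\sqrt{67} + 18\right) \frac{-69 - 10}{-4 - 62} = \left(18 + \sqrt{67}\right) \left(- \frac{79}{-66}\right) = \left(18 + \sqrt{67}\right) \left(\left(-79\right) \left(- \frac{1}{66}\right)\right) = \left(18 + \sqrt{67}\right) \frac{79}{66} = \frac{237}{11} + \frac{79 \sqrt{67}}{66}$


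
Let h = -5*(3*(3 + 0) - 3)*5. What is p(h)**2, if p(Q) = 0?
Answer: 0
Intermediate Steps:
h = -150 (h = -5*(3*3 - 3)*5 = -5*(9 - 3)*5 = -5*6*5 = -30*5 = -150)
p(h)**2 = 0**2 = 0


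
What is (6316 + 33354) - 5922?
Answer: 33748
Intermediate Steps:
(6316 + 33354) - 5922 = 39670 - 5922 = 33748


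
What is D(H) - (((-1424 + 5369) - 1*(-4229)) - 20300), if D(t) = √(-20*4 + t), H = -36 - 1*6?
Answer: 12126 + I*√122 ≈ 12126.0 + 11.045*I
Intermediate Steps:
H = -42 (H = -36 - 6 = -42)
D(t) = √(-80 + t)
D(H) - (((-1424 + 5369) - 1*(-4229)) - 20300) = √(-80 - 42) - (((-1424 + 5369) - 1*(-4229)) - 20300) = √(-122) - ((3945 + 4229) - 20300) = I*√122 - (8174 - 20300) = I*√122 - 1*(-12126) = I*√122 + 12126 = 12126 + I*√122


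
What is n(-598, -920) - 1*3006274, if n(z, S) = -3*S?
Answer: -3003514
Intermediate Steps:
n(-598, -920) - 1*3006274 = -3*(-920) - 1*3006274 = 2760 - 3006274 = -3003514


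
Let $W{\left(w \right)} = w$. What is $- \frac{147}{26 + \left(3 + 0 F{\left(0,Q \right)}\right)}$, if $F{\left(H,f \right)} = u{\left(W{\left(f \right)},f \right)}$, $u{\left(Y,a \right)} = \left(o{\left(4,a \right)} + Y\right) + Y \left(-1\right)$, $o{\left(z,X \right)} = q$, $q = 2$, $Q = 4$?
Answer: $- \frac{147}{29} \approx -5.069$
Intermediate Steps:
$o{\left(z,X \right)} = 2$
$u{\left(Y,a \right)} = 2$ ($u{\left(Y,a \right)} = \left(2 + Y\right) + Y \left(-1\right) = \left(2 + Y\right) - Y = 2$)
$F{\left(H,f \right)} = 2$
$- \frac{147}{26 + \left(3 + 0 F{\left(0,Q \right)}\right)} = - \frac{147}{26 + \left(3 + 0 \cdot 2\right)} = - \frac{147}{26 + \left(3 + 0\right)} = - \frac{147}{26 + 3} = - \frac{147}{29}$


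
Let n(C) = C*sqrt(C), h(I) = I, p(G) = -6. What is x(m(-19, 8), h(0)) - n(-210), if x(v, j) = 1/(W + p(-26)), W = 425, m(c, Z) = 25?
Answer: 1/419 + 210*I*sqrt(210) ≈ 0.0023866 + 3043.2*I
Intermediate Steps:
x(v, j) = 1/419 (x(v, j) = 1/(425 - 6) = 1/419)
n(C) = C**(3/2)
x(m(-19, 8), h(0)) - n(-210) = 1/419 - (-210)**(3/2) = 1/419 - (-210)*I*sqrt(210) = 1/419 + 210*I*sqrt(210)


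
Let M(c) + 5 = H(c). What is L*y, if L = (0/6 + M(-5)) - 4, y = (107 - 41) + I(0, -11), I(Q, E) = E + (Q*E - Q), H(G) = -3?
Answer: -660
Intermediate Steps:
M(c) = -8 (M(c) = -5 - 3 = -8)
I(Q, E) = E - Q + E*Q (I(Q, E) = E + (E*Q - Q) = E + (-Q + E*Q) = E - Q + E*Q)
y = 55 (y = (107 - 41) + (-11 - 1*0 - 11*0) = 66 + (-11 + 0 + 0) = 66 - 11 = 55)
L = -12 (L = (0/6 - 8) - 4 = (0*(⅙) - 8) - 4 = (0 - 8) - 4 = -8 - 4 = -12)
L*y = -12*55 = -660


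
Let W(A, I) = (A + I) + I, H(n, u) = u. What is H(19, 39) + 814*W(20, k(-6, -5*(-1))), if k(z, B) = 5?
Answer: 24459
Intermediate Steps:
W(A, I) = A + 2*I
H(19, 39) + 814*W(20, k(-6, -5*(-1))) = 39 + 814*(20 + 2*5) = 39 + 814*(20 + 10) = 39 + 814*30 = 39 + 24420 = 24459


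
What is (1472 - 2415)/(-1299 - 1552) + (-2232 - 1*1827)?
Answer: -11571266/2851 ≈ -4058.7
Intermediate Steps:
(1472 - 2415)/(-1299 - 1552) + (-2232 - 1*1827) = -943/(-2851) + (-2232 - 1827) = -943*(-1/2851) - 4059 = 943/2851 - 4059 = -11571266/2851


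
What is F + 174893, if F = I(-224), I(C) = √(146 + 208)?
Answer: 174893 + √354 ≈ 1.7491e+5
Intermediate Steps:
I(C) = √354
F = √354 ≈ 18.815
F + 174893 = √354 + 174893 = 174893 + √354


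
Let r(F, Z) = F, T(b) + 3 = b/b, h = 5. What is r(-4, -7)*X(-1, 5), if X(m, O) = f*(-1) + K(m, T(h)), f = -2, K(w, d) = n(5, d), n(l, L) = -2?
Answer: 0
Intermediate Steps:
T(b) = -2 (T(b) = -3 + b/b = -3 + 1 = -2)
K(w, d) = -2
X(m, O) = 0 (X(m, O) = -2*(-1) - 2 = 2 - 2 = 0)
r(-4, -7)*X(-1, 5) = -4*0 = 0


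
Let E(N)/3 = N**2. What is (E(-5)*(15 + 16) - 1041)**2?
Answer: 1648656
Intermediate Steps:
E(N) = 3*N**2
(E(-5)*(15 + 16) - 1041)**2 = ((3*(-5)**2)*(15 + 16) - 1041)**2 = ((3*25)*31 - 1041)**2 = (75*31 - 1041)**2 = (2325 - 1041)**2 = 1284**2 = 1648656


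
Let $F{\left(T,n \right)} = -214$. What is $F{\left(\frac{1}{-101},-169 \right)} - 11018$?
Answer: $-11232$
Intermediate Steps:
$F{\left(\frac{1}{-101},-169 \right)} - 11018 = -214 - 11018 = -11232$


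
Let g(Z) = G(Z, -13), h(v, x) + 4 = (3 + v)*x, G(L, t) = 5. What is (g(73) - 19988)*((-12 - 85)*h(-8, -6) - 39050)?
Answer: 830733276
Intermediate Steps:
h(v, x) = -4 + x*(3 + v) (h(v, x) = -4 + (3 + v)*x = -4 + x*(3 + v))
g(Z) = 5
(g(73) - 19988)*((-12 - 85)*h(-8, -6) - 39050) = (5 - 19988)*((-12 - 85)*(-4 + 3*(-6) - 8*(-6)) - 39050) = -19983*(-97*(-4 - 18 + 48) - 39050) = -19983*(-97*26 - 39050) = -19983*(-2522 - 39050) = -19983*(-41572) = 830733276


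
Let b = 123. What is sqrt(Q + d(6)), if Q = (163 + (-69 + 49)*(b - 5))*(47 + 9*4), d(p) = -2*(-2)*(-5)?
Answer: I*sqrt(182371) ≈ 427.05*I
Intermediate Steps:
d(p) = -20 (d(p) = 4*(-5) = -20)
Q = -182351 (Q = (163 + (-69 + 49)*(123 - 5))*(47 + 9*4) = (163 - 20*118)*(47 + 36) = (163 - 2360)*83 = -2197*83 = -182351)
sqrt(Q + d(6)) = sqrt(-182351 - 20) = sqrt(-182371) = I*sqrt(182371)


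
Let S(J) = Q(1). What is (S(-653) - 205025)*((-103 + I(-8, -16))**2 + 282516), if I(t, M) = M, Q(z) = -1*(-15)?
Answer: -60821751770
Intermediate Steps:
Q(z) = 15
S(J) = 15
(S(-653) - 205025)*((-103 + I(-8, -16))**2 + 282516) = (15 - 205025)*((-103 - 16)**2 + 282516) = -205010*((-119)**2 + 282516) = -205010*(14161 + 282516) = -205010*296677 = -60821751770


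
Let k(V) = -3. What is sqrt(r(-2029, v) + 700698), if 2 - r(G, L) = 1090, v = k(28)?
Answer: sqrt(699610) ≈ 836.43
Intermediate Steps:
v = -3
r(G, L) = -1088 (r(G, L) = 2 - 1*1090 = 2 - 1090 = -1088)
sqrt(r(-2029, v) + 700698) = sqrt(-1088 + 700698) = sqrt(699610)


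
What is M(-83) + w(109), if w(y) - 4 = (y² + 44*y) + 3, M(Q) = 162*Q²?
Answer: 1132702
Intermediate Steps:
w(y) = 7 + y² + 44*y (w(y) = 4 + ((y² + 44*y) + 3) = 4 + (3 + y² + 44*y) = 7 + y² + 44*y)
M(-83) + w(109) = 162*(-83)² + (7 + 109² + 44*109) = 162*6889 + (7 + 11881 + 4796) = 1116018 + 16684 = 1132702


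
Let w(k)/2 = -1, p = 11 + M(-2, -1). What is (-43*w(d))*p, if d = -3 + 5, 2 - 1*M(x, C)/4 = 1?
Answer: 1290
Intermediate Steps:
M(x, C) = 4 (M(x, C) = 8 - 4*1 = 8 - 4 = 4)
p = 15 (p = 11 + 4 = 15)
d = 2
w(k) = -2 (w(k) = 2*(-1) = -2)
(-43*w(d))*p = -43*(-2)*15 = 86*15 = 1290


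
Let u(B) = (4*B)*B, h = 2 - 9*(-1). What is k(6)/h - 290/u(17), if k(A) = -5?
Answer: -4485/6358 ≈ -0.70541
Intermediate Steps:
h = 11 (h = 2 + 9 = 11)
u(B) = 4*B²
k(6)/h - 290/u(17) = -5/11 - 290/(4*17²) = -5*1/11 - 290/(4*289) = -5/11 - 290/1156 = -5/11 - 290*1/1156 = -5/11 - 145/578 = -4485/6358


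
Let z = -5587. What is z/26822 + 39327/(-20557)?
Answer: -1169680753/551379854 ≈ -2.1214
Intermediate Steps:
z/26822 + 39327/(-20557) = -5587/26822 + 39327/(-20557) = -5587*1/26822 + 39327*(-1/20557) = -5587/26822 - 39327/20557 = -1169680753/551379854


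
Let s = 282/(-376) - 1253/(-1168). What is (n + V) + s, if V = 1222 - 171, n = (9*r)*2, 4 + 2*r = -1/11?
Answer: 13034355/12848 ≈ 1014.5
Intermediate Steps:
r = -45/22 (r = -2 + (-1/11)/2 = -2 + (-1*1/11)/2 = -2 + (½)*(-1/11) = -2 - 1/22 = -45/22 ≈ -2.0455)
n = -405/11 (n = (9*(-45/22))*2 = -405/22*2 = -405/11 ≈ -36.818)
s = 377/1168 (s = 282*(-1/376) - 1253*(-1/1168) = -¾ + 1253/1168 = 377/1168 ≈ 0.32277)
V = 1051
(n + V) + s = (-405/11 + 1051) + 377/1168 = 11156/11 + 377/1168 = 13034355/12848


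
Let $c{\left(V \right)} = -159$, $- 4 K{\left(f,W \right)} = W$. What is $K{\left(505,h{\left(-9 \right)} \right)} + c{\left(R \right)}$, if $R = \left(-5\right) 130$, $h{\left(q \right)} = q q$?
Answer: $- \frac{717}{4} \approx -179.25$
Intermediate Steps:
$h{\left(q \right)} = q^{2}$
$K{\left(f,W \right)} = - \frac{W}{4}$
$R = -650$
$K{\left(505,h{\left(-9 \right)} \right)} + c{\left(R \right)} = - \frac{\left(-9\right)^{2}}{4} - 159 = \left(- \frac{1}{4}\right) 81 - 159 = - \frac{81}{4} - 159 = - \frac{717}{4}$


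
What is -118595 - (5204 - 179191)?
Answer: 55392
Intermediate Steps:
-118595 - (5204 - 179191) = -118595 - 1*(-173987) = -118595 + 173987 = 55392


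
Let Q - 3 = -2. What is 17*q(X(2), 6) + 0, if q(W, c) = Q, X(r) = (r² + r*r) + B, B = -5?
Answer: 17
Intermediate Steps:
Q = 1 (Q = 3 - 2 = 1)
X(r) = -5 + 2*r² (X(r) = (r² + r*r) - 5 = (r² + r²) - 5 = 2*r² - 5 = -5 + 2*r²)
q(W, c) = 1
17*q(X(2), 6) + 0 = 17*1 + 0 = 17 + 0 = 17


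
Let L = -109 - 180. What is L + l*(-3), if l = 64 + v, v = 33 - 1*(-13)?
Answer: -619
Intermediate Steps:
L = -289
v = 46 (v = 33 + 13 = 46)
l = 110 (l = 64 + 46 = 110)
L + l*(-3) = -289 + 110*(-3) = -289 - 330 = -619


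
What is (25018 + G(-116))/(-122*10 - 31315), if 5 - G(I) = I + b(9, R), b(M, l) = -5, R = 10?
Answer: -25144/32535 ≈ -0.77283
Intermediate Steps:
G(I) = 10 - I (G(I) = 5 - (I - 5) = 5 - (-5 + I) = 5 + (5 - I) = 10 - I)
(25018 + G(-116))/(-122*10 - 31315) = (25018 + (10 - 1*(-116)))/(-122*10 - 31315) = (25018 + (10 + 116))/(-1220 - 31315) = (25018 + 126)/(-32535) = 25144*(-1/32535) = -25144/32535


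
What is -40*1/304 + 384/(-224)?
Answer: -491/266 ≈ -1.8459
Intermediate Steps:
-40*1/304 + 384/(-224) = -40*1/304 + 384*(-1/224) = -5/38 - 12/7 = -491/266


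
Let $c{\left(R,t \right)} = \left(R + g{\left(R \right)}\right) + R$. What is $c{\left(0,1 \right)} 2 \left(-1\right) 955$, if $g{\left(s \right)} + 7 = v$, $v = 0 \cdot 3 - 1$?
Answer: $15280$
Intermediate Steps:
$v = -1$ ($v = 0 - 1 = -1$)
$g{\left(s \right)} = -8$ ($g{\left(s \right)} = -7 - 1 = -8$)
$c{\left(R,t \right)} = -8 + 2 R$ ($c{\left(R,t \right)} = \left(R - 8\right) + R = \left(-8 + R\right) + R = -8 + 2 R$)
$c{\left(0,1 \right)} 2 \left(-1\right) 955 = \left(-8 + 2 \cdot 0\right) 2 \left(-1\right) 955 = \left(-8 + 0\right) 2 \left(-1\right) 955 = \left(-8\right) 2 \left(-1\right) 955 = \left(-16\right) \left(-1\right) 955 = 16 \cdot 955 = 15280$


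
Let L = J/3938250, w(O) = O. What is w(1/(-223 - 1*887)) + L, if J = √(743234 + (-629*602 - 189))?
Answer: -1/1110 + √364387/3938250 ≈ -0.00074762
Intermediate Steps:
J = √364387 (J = √(743234 + (-378658 - 189)) = √(743234 - 378847) = √364387 ≈ 603.64)
L = √364387/3938250 ≈ 0.00015328
w(1/(-223 - 1*887)) + L = 1/(-223 - 1*887) + √364387/3938250 = 1/(-223 - 887) + √364387/3938250 = 1/(-1110) + √364387/3938250 = -1/1110 + √364387/3938250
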